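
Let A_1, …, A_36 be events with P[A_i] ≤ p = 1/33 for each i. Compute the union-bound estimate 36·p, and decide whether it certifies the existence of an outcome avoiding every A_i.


Union bound: P[∪_{i=1}^{36} A_i] ≤ Σ_i P[A_i] ≤ 36·p = 36·(1/33) = 12/11.
Numerically: 12/11 ≈ 1.09091.
Is 12/11 < 1? NO.
Since the bound 12/11 is ≥ 1, the union bound is uninformative here; it does NOT by itself certify existence.

36·p = 12/11 ≈ 1.09091; existence NOT certified by the union bound.


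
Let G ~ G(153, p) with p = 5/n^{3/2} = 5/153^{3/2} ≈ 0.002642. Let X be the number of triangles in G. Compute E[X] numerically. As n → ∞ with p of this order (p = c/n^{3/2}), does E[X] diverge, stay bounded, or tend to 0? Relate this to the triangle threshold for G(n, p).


Number of potential triangles: C(153, 3) = 585276.
Each occurs with probability p³ ≈ (0.002642)³ ≈ 1.84415990e-08.
By linearity: E[X] = C(153, 3)·p³ ≈ 585276 · 1.84415990e-08 ≈ 0.010793.
Since α = 3/2 > 1, p = c/n^{3/2} = o(1/n) is below the triangle threshold p ~ 1/n. Asymptotically E[X] ~ (c³/6)·n^{3(1−α)} = (5³/6)·n^{-1.5} → 0, so by Markov's inequality G has no triangles w.h.p.

E[X] ≈ 0.010793; in regime p = Θ(1/n^{3/2}) E[X] tends to 0 (below the triangle threshold p ~ 1/n).


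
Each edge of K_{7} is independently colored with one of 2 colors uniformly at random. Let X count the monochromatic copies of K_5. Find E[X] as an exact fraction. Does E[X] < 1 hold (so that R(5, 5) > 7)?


E[X] = C(7, 5) · 2^{1 − 10} = 21 · 2^{−9} = 21/512.
As a reduced fraction: E[X] = 21/512 ≈ 0.0410156.
Is E[X] < 1? YES.
Since E[X] < 1, there exists a 2-coloring of K_{7} with no monochromatic K_5; hence R(5, 5) > 7.

E[X] = 21/512 ≈ 0.0410156; E[X] < 1, so R(5, 5) > 7.


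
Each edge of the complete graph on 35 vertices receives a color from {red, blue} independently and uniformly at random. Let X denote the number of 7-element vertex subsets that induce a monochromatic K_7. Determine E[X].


Let X = Σ_S X_S over the C(35, 7) = 6724520 subsets S of size 7, where X_S = 1 if the K_7 on S is monochromatic.
For a fixed S, the K_7 on S has C(7, 2) = 21 edges. P[all 21 edges red] = (1/2)^21, and likewise for blue, so P[monochromatic] = 2·(1/2)^21 = 2^{1 − 21} = 1/1048576.
By linearity of expectation: E[X] = C(35, 7) · 2^{1 − 21} = 6724520 · 1/1048576 = 840565/131072.
Numerically: E[X] ≈ 6.4130.

E[X] = C(35,7)·2^(1−C(7,2)) = 840565/131072 ≈ 6.4130.


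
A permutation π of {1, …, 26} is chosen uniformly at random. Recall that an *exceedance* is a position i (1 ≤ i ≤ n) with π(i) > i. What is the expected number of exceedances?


Write X = Σ_{i=1}^{26} X_i, where X_i = 1_{π(i) > i}.
For each fixed i, π(i) is uniform over {1, …, 26} (marginal of a uniform permutation), so P[π(i) > i] = (n − i)/n. Summing: Σ_{i=1}^{26} (n − i)/n = (0 + 1 + … + 25)/26 = 26(26 − 1)/(2·26) = (26 − 1)/2.
Hence E[X] = Σ_{i=1}^{26} (26 − i)/26 = 25/2 ≈ 12.50000.

E[X] = 25/2 = 12.50000.


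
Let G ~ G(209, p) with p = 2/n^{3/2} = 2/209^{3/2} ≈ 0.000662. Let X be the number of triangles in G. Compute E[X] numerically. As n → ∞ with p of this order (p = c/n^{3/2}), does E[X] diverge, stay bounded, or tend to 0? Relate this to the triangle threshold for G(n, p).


Number of potential triangles: C(209, 3) = 1499784.
Each occurs with probability p³ ≈ (0.000662)³ ≈ 2.90023e-10.
By linearity: E[X] = C(209, 3)·p³ ≈ 1499784 · 2.90023e-10 ≈ 0.000.
Since α = 3/2 > 1, p = c/n^{3/2} = o(1/n) is below the triangle threshold p ~ 1/n. Asymptotically E[X] ~ (c³/6)·n^{3(1−α)} = (2³/6)·n^{-1.5} → 0, so by Markov's inequality G has no triangles w.h.p.

E[X] ≈ 0.000; in regime p = Θ(1/n^{3/2}) E[X] tends to 0 (below the triangle threshold p ~ 1/n).


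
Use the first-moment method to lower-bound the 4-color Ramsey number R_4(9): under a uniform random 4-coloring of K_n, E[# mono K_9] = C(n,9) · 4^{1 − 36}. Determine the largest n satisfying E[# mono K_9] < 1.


We need C(n, 9) · 4^{1 − 36} < 1, i.e. C(n, 9) < 4^{36 − 1} = 1180591620717411303424.
Check values of n near the boundary:
  n = 910: C(910, 9) = 1133378248346922788210; 1133378248346922788210 < 1180591620717411303424? YES
  n = 911: C(911, 9) = 1144686900492291197405; 1144686900492291197405 < 1180591620717411303424? YES
  n = 912: C(912, 9) = 1156095740032081475120; 1156095740032081475120 < 1180591620717411303424? YES
  n = 913: C(913, 9) = 1167605542753639808390; 1167605542753639808390 < 1180591620717411303424? YES
  n = 914: C(914, 9) = 1179217089587653905932; 1179217089587653905932 < 1180591620717411303424? YES
  n = 915: C(915, 9) = 1190931166636537885130; 1190931166636537885130 < 1180591620717411303424? NO
The largest n with C(n, 9) < 1180591620717411303424 is n = 914 (where E[X] = 294804272396913476483/295147905179352825856 ≈ 0.999). Hence R_4(9) > 914, i.e. R_4(9) ≥ 915.

Largest n = 914; hence R_4(9) > 914.


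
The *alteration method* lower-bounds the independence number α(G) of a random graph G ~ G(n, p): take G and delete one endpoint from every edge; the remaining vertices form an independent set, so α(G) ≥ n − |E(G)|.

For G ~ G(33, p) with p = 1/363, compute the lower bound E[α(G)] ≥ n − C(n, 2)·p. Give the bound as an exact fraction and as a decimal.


E[|E(G)|] = C(33, 2)·p = 528 · (1/363) = 16/11.
E[α(G)] ≥ n − E[|E(G)|] = 33 − 16/11 = 347/11.
Numerically: ≈ 31.545.
(This is only a lower bound; the true E[α(G)] may be larger.)

E[α(G)] ≥ 347/11 ≈ 31.545.


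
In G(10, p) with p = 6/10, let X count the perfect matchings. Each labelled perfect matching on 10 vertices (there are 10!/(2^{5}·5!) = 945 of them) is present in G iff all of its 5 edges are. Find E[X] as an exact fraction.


K_10 has 10!/(2^{5}·5!) = 945 labelled perfect matchings.
For each such perfect matching H, let X_H = 1 if all 5 edges of H are present in G. Then P[X_H = 1] = p^{5} = (3/5)^{5} = 243/3125.
By linearity: E[X] = Σ_H E[X_H] = 945 · p^{5} = 945 · 243/3125 = 45927/625.
Numerically: E[X] ≈ 73.483.

E[X] = 945 · (3/5)^{5} = 45927/625 ≈ 73.483.


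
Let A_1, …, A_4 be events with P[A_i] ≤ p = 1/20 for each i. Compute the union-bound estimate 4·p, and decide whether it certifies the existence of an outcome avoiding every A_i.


Union bound: P[∪_{i=1}^{4} A_i] ≤ Σ_i P[A_i] ≤ 4·p = 4·(1/20) = 1/5.
Numerically: 1/5 ≈ 0.200.
Is 1/5 < 1? YES.
Since P[∪ A_i] ≤ 1/5 < 1, the complement has P[∩ A_i^c] ≥ 1 − 1/5 = 4/5 > 0, so some outcome avoids every A_i.

4·p = 1/5 ≈ 0.200; existence CERTIFIED by the union bound.


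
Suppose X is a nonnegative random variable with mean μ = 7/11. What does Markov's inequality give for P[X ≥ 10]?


μ = E[X] = 7/11, a = 10.
Markov: P[X ≥ 10] ≤ μ/a = (7/11)/10 = 7/110.
Numerically: ≈ 0.064.
(Since a = 10 > μ = 0.636, the bound 7/110 is < 1 and informative.)

P[X ≥ 10] ≤ 7/110 ≈ 0.064.


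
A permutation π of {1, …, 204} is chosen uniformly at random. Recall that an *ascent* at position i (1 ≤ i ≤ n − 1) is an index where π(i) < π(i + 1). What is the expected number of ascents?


Write X = Σ X_I over i = 1, …, 203, with X_I the indicator of one ascent.
There are 203 indicators.
For each fixed i, the pair (π(i), π(i+1)) is a uniformly random ordered pair of distinct values from {1, …, 204}; by symmetry P[π(i) < π(i+1)] = 1/2.
By linearity: E[X] = 203 · (1/2) = (204 − 1) · (1/2) = 203/2 ≈ 101.500.

E[X] = 203/2 = 101.500.


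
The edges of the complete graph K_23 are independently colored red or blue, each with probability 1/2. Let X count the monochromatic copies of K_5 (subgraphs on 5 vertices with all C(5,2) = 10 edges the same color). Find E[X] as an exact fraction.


Let X = Σ_S X_S over the C(23, 5) = 33649 subsets S of size 5, where X_S = 1 if the K_5 on S is monochromatic.
For a fixed S, the K_5 on S has C(5, 2) = 10 edges. P[all 10 edges red] = (1/2)^10, and likewise for blue, so P[monochromatic] = 2·(1/2)^10 = 2^{1 − 10} = 1/512.
By linearity of expectation: E[X] = C(23, 5) · 2^{1 − 10} = 33649 · 1/512 = 33649/512.
Numerically: E[X] ≈ 65.72070.

E[X] = C(23,5)·2^(1−C(5,2)) = 33649/512 ≈ 65.72070.


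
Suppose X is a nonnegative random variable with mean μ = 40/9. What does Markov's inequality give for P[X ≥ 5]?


μ = E[X] = 40/9, a = 5.
Markov: P[X ≥ 5] ≤ μ/a = (40/9)/5 = 8/9.
Numerically: ≈ 0.8889.
(Since a = 5 > μ = 4.4444, the bound 8/9 is < 1 and informative.)

P[X ≥ 5] ≤ 8/9 ≈ 0.8889.


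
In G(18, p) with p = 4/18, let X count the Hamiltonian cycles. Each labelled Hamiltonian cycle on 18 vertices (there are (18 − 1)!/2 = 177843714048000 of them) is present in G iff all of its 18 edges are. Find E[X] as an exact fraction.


K_18 has (18 − 1)!/2 = 177843714048000 labelled Hamiltonian cycles.
For each such Hamiltonian cycle H, let X_H = 1 if all 18 edges of H are present in G. Then P[X_H = 1] = p^{18} = (2/9)^{18} = 262144/150094635296999121.
By linearity: E[X] = Σ_H E[X_H] = 177843714048000 · p^{18} = 177843714048000 · 262144/150094635296999121 = 63951526166528000/205891132094649.
Numerically: E[X] ≈ 310.608.

E[X] = 177843714048000 · (2/9)^{18} = 63951526166528000/205891132094649 ≈ 310.608.


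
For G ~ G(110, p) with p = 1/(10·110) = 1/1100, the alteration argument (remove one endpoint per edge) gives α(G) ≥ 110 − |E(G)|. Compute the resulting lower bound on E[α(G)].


E[|E(G)|] = C(110, 2)·p = 5995 · (1/1100) = 109/20.
E[α(G)] ≥ n − E[|E(G)|] = 110 − 109/20 = 2091/20.
Numerically: ≈ 104.550000.
(This is only a lower bound; the true E[α(G)] may be larger.)

E[α(G)] ≥ 2091/20 ≈ 104.550000.


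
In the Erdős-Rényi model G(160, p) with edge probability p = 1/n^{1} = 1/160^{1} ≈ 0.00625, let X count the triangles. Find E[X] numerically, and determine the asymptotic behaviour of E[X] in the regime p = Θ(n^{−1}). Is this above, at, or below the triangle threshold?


Number of potential triangles: C(160, 3) = 669920.
Each occurs with probability p³ ≈ (0.00625)³ ≈ 2.44141e-07.
By linearity: E[X] = C(160, 3)·p³ ≈ 669920 · 2.44141e-07 ≈ 0.164.
Here α = 1, so p = 1/n is exactly at the triangle threshold p ~ 1/n. Asymptotically E[X] → c³/6 = 1³/6 = 1/6 ≈ 0.167, a bounded constant. In this regime the triangle count is asymptotically Poisson(c³/6).

E[X] ≈ 0.164; in regime p = Θ(1/n^{1}) E[X] stays bounded (at the triangle threshold p ~ 1/n).


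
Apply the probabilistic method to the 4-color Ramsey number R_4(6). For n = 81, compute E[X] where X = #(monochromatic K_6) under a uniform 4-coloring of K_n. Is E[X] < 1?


E[X] = C(81, 6) · 4^{1 − 15} = 324540216 · 4^{−14} = 324540216/268435456.
As a reduced fraction: E[X] = 40567527/33554432 ≈ 1.20901.
Is E[X] < 1? NO.
Since E[X] ≥ 1, the first-moment bound is inconclusive at n = 81; it does NOT by itself certify R_4(6) > 81.

E[X] = 40567527/33554432 ≈ 1.20901; E[X] ≥ 1; first-moment method inconclusive here.


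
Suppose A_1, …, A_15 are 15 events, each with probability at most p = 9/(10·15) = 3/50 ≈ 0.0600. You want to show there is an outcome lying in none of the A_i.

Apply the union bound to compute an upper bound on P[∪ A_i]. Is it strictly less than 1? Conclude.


Union bound: P[∪_{i=1}^{15} A_i] ≤ Σ_i P[A_i] ≤ 15·p = 15·(3/50) = 9/10.
Numerically: 9/10 ≈ 0.9000.
Is 9/10 < 1? YES.
Since P[∪ A_i] ≤ 9/10 < 1, the complement has P[∩ A_i^c] ≥ 1 − 9/10 = 1/10 > 0, so some outcome avoids every A_i.

15·p = 9/10 ≈ 0.9000; existence CERTIFIED by the union bound.


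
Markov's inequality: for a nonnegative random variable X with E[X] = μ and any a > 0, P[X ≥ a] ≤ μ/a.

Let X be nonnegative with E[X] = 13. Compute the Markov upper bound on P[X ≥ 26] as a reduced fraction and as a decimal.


μ = E[X] = 13, a = 26.
Markov: P[X ≥ 26] ≤ μ/a = (13)/26 = 1/2.
Numerically: ≈ 0.50000.
(Since a = 26 > μ = 13.00000, the bound 1/2 is < 1 and informative.)

P[X ≥ 26] ≤ 1/2 ≈ 0.50000.


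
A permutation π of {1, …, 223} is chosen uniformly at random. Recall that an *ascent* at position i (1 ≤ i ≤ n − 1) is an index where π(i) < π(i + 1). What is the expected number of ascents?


Write X = Σ X_I over i = 1, …, 222, with X_I the indicator of one ascent.
There are 222 indicators.
For each fixed i, the pair (π(i), π(i+1)) is a uniformly random ordered pair of distinct values from {1, …, 223}; by symmetry P[π(i) < π(i+1)] = 1/2.
By linearity: E[X] = 222 · (1/2) = (223 − 1) · (1/2) = 111 ≈ 111.000000.

E[X] = 111 = 111.000000.


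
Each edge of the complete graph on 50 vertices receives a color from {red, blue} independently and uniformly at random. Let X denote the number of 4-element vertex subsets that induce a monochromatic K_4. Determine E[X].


Let X = Σ_S X_S over the C(50, 4) = 230300 subsets S of size 4, where X_S = 1 if the K_4 on S is monochromatic.
For a fixed S, the K_4 on S has C(4, 2) = 6 edges. P[all 6 edges red] = (1/2)^6, and likewise for blue, so P[monochromatic] = 2·(1/2)^6 = 2^{1 − 6} = 1/32.
By linearity of expectation: E[X] = C(50, 4) · 2^{1 − 6} = 230300 · 1/32 = 57575/8.
Numerically: E[X] ≈ 7196.875000.

E[X] = C(50,4)·2^(1−C(4,2)) = 57575/8 ≈ 7196.875000.


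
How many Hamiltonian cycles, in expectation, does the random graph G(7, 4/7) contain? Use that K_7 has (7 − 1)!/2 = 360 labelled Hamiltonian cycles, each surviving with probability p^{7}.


K_7 has (7 − 1)!/2 = 360 labelled Hamiltonian cycles.
For each such Hamiltonian cycle H, let X_H = 1 if all 7 edges of H are present in G. Then P[X_H = 1] = p^{7} = (4/7)^{7} = 16384/823543.
By linearity of expectation: E[X] = Σ_H E[X_H] = 360 · p^{7} = 360 · 16384/823543 = 5898240/823543.
Numerically: E[X] ≈ 7.16.

E[X] = 360 · (4/7)^{7} = 5898240/823543 ≈ 7.16.


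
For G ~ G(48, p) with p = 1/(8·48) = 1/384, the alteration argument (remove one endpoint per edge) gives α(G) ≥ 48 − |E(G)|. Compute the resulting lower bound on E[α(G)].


E[|E(G)|] = C(48, 2)·p = 1128 · (1/384) = 47/16.
E[α(G)] ≥ n − E[|E(G)|] = 48 − 47/16 = 721/16.
Numerically: ≈ 45.06250.
(This is only a lower bound; the true E[α(G)] may be larger.)

E[α(G)] ≥ 721/16 ≈ 45.06250.


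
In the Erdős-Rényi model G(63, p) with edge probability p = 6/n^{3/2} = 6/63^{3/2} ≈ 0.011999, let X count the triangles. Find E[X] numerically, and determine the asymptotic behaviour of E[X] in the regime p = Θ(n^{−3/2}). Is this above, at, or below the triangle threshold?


Number of potential triangles: C(63, 3) = 39711.
Each occurs with probability p³ ≈ (0.011999)³ ≈ 1.7275128e-06.
By linearity: E[X] = C(63, 3)·p³ ≈ 39711 · 1.7275128e-06 ≈ 0.06860.
Since α = 3/2 > 1, p = c/n^{3/2} = o(1/n) is below the triangle threshold p ~ 1/n. Asymptotically E[X] ~ (c³/6)·n^{3(1−α)} = (6³/6)·n^{-1.5} → 0, so by Markov's inequality G has no triangles w.h.p.

E[X] ≈ 0.06860; in regime p = Θ(1/n^{3/2}) E[X] tends to 0 (below the triangle threshold p ~ 1/n).


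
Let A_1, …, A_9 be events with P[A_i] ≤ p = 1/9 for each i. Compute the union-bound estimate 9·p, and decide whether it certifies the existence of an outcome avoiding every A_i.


Union bound: P[∪_{i=1}^{9} A_i] ≤ Σ_i P[A_i] ≤ 9·p = 9·(1/9) = 1.
Numerically: 1 ≈ 1.00000.
Is 1 < 1? NO.
Since the bound 1 is ≥ 1, the union bound is uninformative here; it does NOT by itself certify existence.

9·p = 1 ≈ 1.00000; existence NOT certified by the union bound.


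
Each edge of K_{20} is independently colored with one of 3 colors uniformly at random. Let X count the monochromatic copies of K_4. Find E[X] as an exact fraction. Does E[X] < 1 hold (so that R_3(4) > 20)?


E[X] = C(20, 4) · 3^{1 − 6} = 4845 · 3^{−5} = 4845/243.
As a reduced fraction: E[X] = 1615/81 ≈ 19.93827.
Is E[X] < 1? NO.
Since E[X] ≥ 1, the first-moment bound is inconclusive at n = 20; it does NOT by itself certify R_3(4) > 20.

E[X] = 1615/81 ≈ 19.93827; E[X] ≥ 1; first-moment method inconclusive here.


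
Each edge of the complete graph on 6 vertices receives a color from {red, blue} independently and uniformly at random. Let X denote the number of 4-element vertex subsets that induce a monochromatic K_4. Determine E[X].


Let X = Σ_S X_S over the C(6, 4) = 15 subsets S of size 4, where X_S = 1 if the K_4 on S is monochromatic.
For a fixed S, the K_4 on S has C(4, 2) = 6 edges. P[all 6 edges red] = (1/2)^6, and likewise for blue, so P[monochromatic] = 2·(1/2)^6 = 2^{1 − 6} = 1/32.
Summing: E[X] = C(6, 4) · 2^{1 − 6} = 15 · 1/32 = 15/32.
Numerically: E[X] ≈ 0.4688.

E[X] = C(6,4)·2^(1−C(4,2)) = 15/32 ≈ 0.4688.


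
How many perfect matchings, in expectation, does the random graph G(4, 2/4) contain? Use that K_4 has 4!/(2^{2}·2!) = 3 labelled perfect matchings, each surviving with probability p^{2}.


K_4 has 4!/(2^{2}·2!) = 3 labelled perfect matchings.
For each such perfect matching H, let X_H = 1 if all 2 edges of H are present in G. Then P[X_H = 1] = p^{2} = (1/2)^{2} = 1/4.
By linearity: E[X] = Σ_H E[X_H] = 3 · p^{2} = 3 · 1/4 = 3/4.
Numerically: E[X] ≈ 0.75.

E[X] = 3 · (1/2)^{2} = 3/4 ≈ 0.75.


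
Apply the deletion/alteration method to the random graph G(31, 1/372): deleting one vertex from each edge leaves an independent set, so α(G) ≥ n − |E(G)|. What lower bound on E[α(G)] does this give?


E[|E(G)|] = C(31, 2)·p = 465 · (1/372) = 5/4.
E[α(G)] ≥ n − E[|E(G)|] = 31 − 5/4 = 119/4.
Numerically: ≈ 29.750000.
(This is only a lower bound; the true E[α(G)] may be larger.)

E[α(G)] ≥ 119/4 ≈ 29.750000.


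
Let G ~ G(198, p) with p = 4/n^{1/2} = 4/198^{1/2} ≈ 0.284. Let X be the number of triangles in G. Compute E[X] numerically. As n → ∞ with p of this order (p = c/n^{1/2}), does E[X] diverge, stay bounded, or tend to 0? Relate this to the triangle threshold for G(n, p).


Number of potential triangles: C(198, 3) = 1274196.
Each occurs with probability p³ ≈ (0.284)³ ≈ 2.29711e-02.
By linearity: E[X] = C(198, 3)·p³ ≈ 1274196 · 2.29711e-02 ≈ 29269.710.
Since α = 1/2 < 1, p = c/n^{1/2} ≫ 1/n is above the triangle threshold p ~ 1/n. Asymptotically E[X] ~ (c³/6)·n^{3(1−α)} = (4³/6)·n^{1.5} → ∞; triangles are abundant w.h.p.

E[X] ≈ 29269.710; in regime p = Θ(1/n^{1/2}) E[X] diverges (above the triangle threshold p ~ 1/n).


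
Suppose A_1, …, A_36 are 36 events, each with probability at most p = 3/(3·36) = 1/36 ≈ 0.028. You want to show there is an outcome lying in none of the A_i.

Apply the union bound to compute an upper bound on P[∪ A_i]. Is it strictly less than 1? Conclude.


Union bound: P[∪_{i=1}^{36} A_i] ≤ Σ_i P[A_i] ≤ 36·p = 36·(1/36) = 1.
Numerically: 1 ≈ 1.000.
Is 1 < 1? NO.
Since the bound 1 is ≥ 1, the union bound is uninformative here; it does NOT by itself certify existence.

36·p = 1 ≈ 1.000; existence NOT certified by the union bound.


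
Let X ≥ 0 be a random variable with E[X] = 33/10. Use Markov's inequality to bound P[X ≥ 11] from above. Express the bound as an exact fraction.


μ = E[X] = 33/10, a = 11.
Markov: P[X ≥ 11] ≤ μ/a = (33/10)/11 = 3/10.
Numerically: ≈ 0.300.
(Since a = 11 > μ = 3.300, the bound 3/10 is < 1 and informative.)

P[X ≥ 11] ≤ 3/10 ≈ 0.300.


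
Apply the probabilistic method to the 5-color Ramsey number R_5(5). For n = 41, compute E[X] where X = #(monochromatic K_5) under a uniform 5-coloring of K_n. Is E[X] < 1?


E[X] = C(41, 5) · 5^{1 − 10} = 749398 · 5^{−9} = 749398/1953125.
As a reduced fraction: E[X] = 749398/1953125 ≈ 0.3837.
Is E[X] < 1? YES.
Since E[X] < 1, there exists a 5-coloring of K_{41} with no monochromatic K_5; hence R_5(5) > 41.

E[X] = 749398/1953125 ≈ 0.3837; E[X] < 1, so R_5(5) > 41.


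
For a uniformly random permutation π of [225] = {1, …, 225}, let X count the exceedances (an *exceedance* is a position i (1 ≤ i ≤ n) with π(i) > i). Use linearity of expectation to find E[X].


Write X = Σ_{i=1}^{225} X_i, where X_i = 1_{π(i) > i}.
For each fixed i, π(i) is uniform over {1, …, 225} (marginal of a uniform permutation), so P[π(i) > i] = (n − i)/n. Summing: Σ_{i=1}^{225} (n − i)/n = (0 + 1 + … + 224)/225 = 225(225 − 1)/(2·225) = (225 − 1)/2.
Hence E[X] = Σ_{i=1}^{225} (225 − i)/225 = 112 ≈ 112.0000.

E[X] = 112 = 112.0000.


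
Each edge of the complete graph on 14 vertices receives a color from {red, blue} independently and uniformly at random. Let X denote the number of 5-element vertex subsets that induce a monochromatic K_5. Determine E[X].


Let X = Σ_S X_S over the C(14, 5) = 2002 subsets S of size 5, where X_S = 1 if the K_5 on S is monochromatic.
For a fixed S, the K_5 on S has C(5, 2) = 10 edges. P[all 10 edges red] = (1/2)^10, and likewise for blue, so P[monochromatic] = 2·(1/2)^10 = 2^{1 − 10} = 1/512.
By linearity of expectation: E[X] = C(14, 5) · 2^{1 − 10} = 2002 · 1/512 = 1001/256.
Numerically: E[X] ≈ 3.91016.

E[X] = C(14,5)·2^(1−C(5,2)) = 1001/256 ≈ 3.91016.


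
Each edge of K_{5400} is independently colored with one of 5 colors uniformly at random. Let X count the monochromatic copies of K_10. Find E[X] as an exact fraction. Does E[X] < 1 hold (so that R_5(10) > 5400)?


E[X] = C(5400, 10) · 5^{1 − 45} = 5761735538961887279463031445160 · 5^{−44} = 5761735538961887279463031445160/5684341886080801486968994140625.
As a reduced fraction: E[X] = 1152347107792377455892606289032/1136868377216160297393798828125 ≈ 1.01362.
Is E[X] < 1? NO.
Since E[X] ≥ 1, the first-moment bound is inconclusive at n = 5400; it does NOT by itself certify R_5(10) > 5400.

E[X] = 1152347107792377455892606289032/1136868377216160297393798828125 ≈ 1.01362; E[X] ≥ 1; first-moment method inconclusive here.


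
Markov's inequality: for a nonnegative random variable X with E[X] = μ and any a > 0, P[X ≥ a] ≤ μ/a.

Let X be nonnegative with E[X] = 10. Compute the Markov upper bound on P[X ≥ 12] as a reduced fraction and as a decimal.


μ = E[X] = 10, a = 12.
Markov: P[X ≥ 12] ≤ μ/a = (10)/12 = 5/6.
Numerically: ≈ 0.83333.
(Since a = 12 > μ = 10.00000, the bound 5/6 is < 1 and informative.)

P[X ≥ 12] ≤ 5/6 ≈ 0.83333.


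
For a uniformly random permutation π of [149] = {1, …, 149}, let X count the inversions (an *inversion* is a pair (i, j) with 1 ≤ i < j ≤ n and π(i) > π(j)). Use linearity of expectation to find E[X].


Write X = Σ X_I over the C(149, 2) = 11026 pairs i < j, with X_I the indicator of one inversion.
There are 11026 indicators.
For each fixed pair i < j, the values π(i) and π(j) are two distinct elements of {1, …, 149} in uniformly random order; by symmetry P[π(i) > π(j)] = 1/2.
By linearity: E[X] = 11026 · (1/2) = C(149, 2) · (1/2) = 11026/2 = 5513 ≈ 5513.00000.

E[X] = 5513 = 5513.00000.


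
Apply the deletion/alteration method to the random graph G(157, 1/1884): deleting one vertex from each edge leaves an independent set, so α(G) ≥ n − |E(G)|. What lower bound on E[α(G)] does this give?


E[|E(G)|] = C(157, 2)·p = 12246 · (1/1884) = 13/2.
E[α(G)] ≥ n − E[|E(G)|] = 157 − 13/2 = 301/2.
Numerically: ≈ 150.50000.
(This is only a lower bound; the true E[α(G)] may be larger.)

E[α(G)] ≥ 301/2 ≈ 150.50000.


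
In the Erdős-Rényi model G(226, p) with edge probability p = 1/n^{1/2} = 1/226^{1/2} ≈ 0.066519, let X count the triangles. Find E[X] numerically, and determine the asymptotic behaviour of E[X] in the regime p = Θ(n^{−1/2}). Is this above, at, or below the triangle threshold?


Number of potential triangles: C(226, 3) = 1898400.
Each occurs with probability p³ ≈ (0.066519)³ ≈ 2.94331905e-04.
By linearity: E[X] = C(226, 3)·p³ ≈ 1898400 · 2.94331905e-04 ≈ 558.759688.
Since α = 1/2 < 1, p = c/n^{1/2} ≫ 1/n is above the triangle threshold p ~ 1/n. Asymptotically E[X] ~ (c³/6)·n^{3(1−α)} = (1³/6)·n^{1.5} → ∞; triangles are abundant w.h.p.

E[X] ≈ 558.759688; in regime p = Θ(1/n^{1/2}) E[X] diverges (above the triangle threshold p ~ 1/n).


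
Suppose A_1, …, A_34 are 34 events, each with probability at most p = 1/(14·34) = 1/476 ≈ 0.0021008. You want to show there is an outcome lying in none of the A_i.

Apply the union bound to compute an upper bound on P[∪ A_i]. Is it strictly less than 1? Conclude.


Union bound: P[∪_{i=1}^{34} A_i] ≤ Σ_i P[A_i] ≤ 34·p = 34·(1/476) = 1/14.
Numerically: 1/14 ≈ 0.0714286.
Is 1/14 < 1? YES.
Since P[∪ A_i] ≤ 1/14 < 1, the complement has P[∩ A_i^c] ≥ 1 − 1/14 = 13/14 > 0, so some outcome avoids every A_i.

34·p = 1/14 ≈ 0.0714286; existence CERTIFIED by the union bound.


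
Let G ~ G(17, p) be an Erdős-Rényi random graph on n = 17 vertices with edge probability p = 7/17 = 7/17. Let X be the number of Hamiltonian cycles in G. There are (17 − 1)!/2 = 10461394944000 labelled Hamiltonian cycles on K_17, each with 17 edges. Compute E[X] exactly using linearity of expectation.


K_17 has (17 − 1)!/2 = 10461394944000 labelled Hamiltonian cycles.
For each such Hamiltonian cycle H, let X_H = 1 if all 17 edges of H are present in G. Then P[X_H = 1] = p^{17} = (7/17)^{17} = 232630513987207/827240261886336764177.
By linearity of expectation: E[X] = Σ_H E[X_H] = 10461394944000 · p^{17} = 10461394944000 · 232630513987207/827240261886336764177 = 2433639682845888590481408000/827240261886336764177.
Numerically: E[X] ≈ 2.942e+06.

E[X] = 10461394944000 · (7/17)^{17} = 2433639682845888590481408000/827240261886336764177 ≈ 2.942e+06.


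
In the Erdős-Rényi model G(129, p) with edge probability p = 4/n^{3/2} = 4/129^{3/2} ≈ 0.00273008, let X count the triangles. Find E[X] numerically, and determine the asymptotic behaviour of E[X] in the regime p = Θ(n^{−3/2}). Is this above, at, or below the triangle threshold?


Number of potential triangles: C(129, 3) = 349504.
Each occurs with probability p³ ≈ (0.00273008)³ ≈ 2.03482131e-08.
By linearity: E[X] = C(129, 3)·p³ ≈ 349504 · 2.03482131e-08 ≈ 0.007112.
Since α = 3/2 > 1, p = c/n^{3/2} = o(1/n) is below the triangle threshold p ~ 1/n. Asymptotically E[X] ~ (c³/6)·n^{3(1−α)} = (4³/6)·n^{-1.5} → 0, so by Markov's inequality G has no triangles w.h.p.

E[X] ≈ 0.007112; in regime p = Θ(1/n^{3/2}) E[X] tends to 0 (below the triangle threshold p ~ 1/n).


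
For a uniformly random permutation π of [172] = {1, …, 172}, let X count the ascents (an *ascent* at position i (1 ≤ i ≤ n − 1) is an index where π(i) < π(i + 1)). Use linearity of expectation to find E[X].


Write X = Σ X_I over i = 1, …, 171, with X_I the indicator of one ascent.
There are 171 indicators.
For each fixed i, the pair (π(i), π(i+1)) is a uniformly random ordered pair of distinct values from {1, …, 172}; by symmetry P[π(i) < π(i+1)] = 1/2.
By linearity: E[X] = 171 · (1/2) = (172 − 1) · (1/2) = 171/2 ≈ 85.50000.

E[X] = 171/2 = 85.50000.


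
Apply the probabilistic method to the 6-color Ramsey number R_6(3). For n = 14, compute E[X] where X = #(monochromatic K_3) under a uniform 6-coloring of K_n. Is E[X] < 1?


E[X] = C(14, 3) · 6^{1 − 3} = 364 · 6^{−2} = 364/36.
As a reduced fraction: E[X] = 91/9 ≈ 10.1111111.
Is E[X] < 1? NO.
Since E[X] ≥ 1, the first-moment bound is inconclusive at n = 14; it does NOT by itself certify R_6(3) > 14.

E[X] = 91/9 ≈ 10.1111111; E[X] ≥ 1; first-moment method inconclusive here.


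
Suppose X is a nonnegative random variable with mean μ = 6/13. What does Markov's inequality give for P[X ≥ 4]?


μ = E[X] = 6/13, a = 4.
Markov: P[X ≥ 4] ≤ μ/a = (6/13)/4 = 3/26.
Numerically: ≈ 0.11538.
(Since a = 4 > μ = 0.46154, the bound 3/26 is < 1 and informative.)

P[X ≥ 4] ≤ 3/26 ≈ 0.11538.


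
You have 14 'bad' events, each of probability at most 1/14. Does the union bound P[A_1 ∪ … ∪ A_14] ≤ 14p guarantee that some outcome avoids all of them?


Union bound: P[∪_{i=1}^{14} A_i] ≤ Σ_i P[A_i] ≤ 14·p = 14·(1/14) = 1.
Numerically: 1 ≈ 1.0000.
Is 1 < 1? NO.
Since the bound 1 is ≥ 1, the union bound is uninformative here; it does NOT by itself certify existence.

14·p = 1 ≈ 1.0000; existence NOT certified by the union bound.


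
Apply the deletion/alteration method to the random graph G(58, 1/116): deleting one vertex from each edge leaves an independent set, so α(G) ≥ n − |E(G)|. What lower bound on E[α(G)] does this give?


E[|E(G)|] = C(58, 2)·p = 1653 · (1/116) = 57/4.
E[α(G)] ≥ n − E[|E(G)|] = 58 − 57/4 = 175/4.
Numerically: ≈ 43.75000.
(This is only a lower bound; the true E[α(G)] may be larger.)

E[α(G)] ≥ 175/4 ≈ 43.75000.


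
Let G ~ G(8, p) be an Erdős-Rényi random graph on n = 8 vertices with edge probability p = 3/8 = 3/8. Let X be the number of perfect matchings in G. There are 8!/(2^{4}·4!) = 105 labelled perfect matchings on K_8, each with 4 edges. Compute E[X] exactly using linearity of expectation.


K_8 has 8!/(2^{4}·4!) = 105 labelled perfect matchings.
For each such perfect matching H, let X_H = 1 if all 4 edges of H are present in G. Then P[X_H = 1] = p^{4} = (3/8)^{4} = 81/4096.
Summing the indicators: E[X] = Σ_H E[X_H] = 105 · p^{4} = 105 · 81/4096 = 8505/4096.
Numerically: E[X] ≈ 2.0764.

E[X] = 105 · (3/8)^{4} = 8505/4096 ≈ 2.0764.


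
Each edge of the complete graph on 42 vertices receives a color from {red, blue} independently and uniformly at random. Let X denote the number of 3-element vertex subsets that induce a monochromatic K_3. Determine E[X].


Let X = Σ_S X_S over the C(42, 3) = 11480 subsets S of size 3, where X_S = 1 if the K_3 on S is monochromatic.
For a fixed S, the K_3 on S has C(3, 2) = 3 edges. P[all 3 edges red] = (1/2)^3, and likewise for blue, so P[monochromatic] = 2·(1/2)^3 = 2^{1 − 3} = 1/4.
By linearity: E[X] = C(42, 3) · 2^{1 − 3} = 11480 · 1/4 = 2870.
Numerically: E[X] ≈ 2870.00000.

E[X] = C(42,3)·2^(1−C(3,2)) = 2870 ≈ 2870.00000.


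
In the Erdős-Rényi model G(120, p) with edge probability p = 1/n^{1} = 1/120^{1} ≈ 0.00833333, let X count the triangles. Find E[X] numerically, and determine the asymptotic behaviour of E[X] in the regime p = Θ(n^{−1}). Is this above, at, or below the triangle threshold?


Number of potential triangles: C(120, 3) = 280840.
Each occurs with probability p³ ≈ (0.00833333)³ ≈ 5.78703704e-07.
By linearity: E[X] = C(120, 3)·p³ ≈ 280840 · 5.78703704e-07 ≈ 0.162523.
Here α = 1, so p = 1/n is exactly at the triangle threshold p ~ 1/n. Asymptotically E[X] → c³/6 = 1³/6 = 1/6 ≈ 0.166667, a bounded constant. In this regime the triangle count is asymptotically Poisson(c³/6).

E[X] ≈ 0.162523; in regime p = Θ(1/n^{1}) E[X] stays bounded (at the triangle threshold p ~ 1/n).


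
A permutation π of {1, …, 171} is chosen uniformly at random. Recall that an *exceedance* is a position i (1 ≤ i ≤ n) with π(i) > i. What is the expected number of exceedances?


Write X = Σ_{i=1}^{171} X_i, where X_i = 1_{π(i) > i}.
For each fixed i, π(i) is uniform over {1, …, 171} (marginal of a uniform permutation), so P[π(i) > i] = (n − i)/n. Summing: Σ_{i=1}^{171} (n − i)/n = (0 + 1 + … + 170)/171 = 171(171 − 1)/(2·171) = (171 − 1)/2.
Hence E[X] = Σ_{i=1}^{171} (171 − i)/171 = 85 ≈ 85.0000.

E[X] = 85 = 85.0000.


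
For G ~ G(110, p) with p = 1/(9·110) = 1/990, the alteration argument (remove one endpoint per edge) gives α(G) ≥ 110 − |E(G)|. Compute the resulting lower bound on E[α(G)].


E[|E(G)|] = C(110, 2)·p = 5995 · (1/990) = 109/18.
E[α(G)] ≥ n − E[|E(G)|] = 110 − 109/18 = 1871/18.
Numerically: ≈ 103.9444.
(This is only a lower bound; the true E[α(G)] may be larger.)

E[α(G)] ≥ 1871/18 ≈ 103.9444.


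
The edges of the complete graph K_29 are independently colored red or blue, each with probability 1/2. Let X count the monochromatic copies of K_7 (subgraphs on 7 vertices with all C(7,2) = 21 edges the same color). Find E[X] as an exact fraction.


Let X = Σ_S X_S over the C(29, 7) = 1560780 subsets S of size 7, where X_S = 1 if the K_7 on S is monochromatic.
For a fixed S, the K_7 on S has C(7, 2) = 21 edges. P[all 21 edges red] = (1/2)^21, and likewise for blue, so P[monochromatic] = 2·(1/2)^21 = 2^{1 − 21} = 1/1048576.
By linearity of expectation: E[X] = C(29, 7) · 2^{1 − 21} = 1560780 · 1/1048576 = 390195/262144.
Numerically: E[X] ≈ 1.4885.

E[X] = C(29,7)·2^(1−C(7,2)) = 390195/262144 ≈ 1.4885.


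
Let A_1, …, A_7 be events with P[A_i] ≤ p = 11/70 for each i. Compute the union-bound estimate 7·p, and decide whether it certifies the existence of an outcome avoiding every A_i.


Union bound: P[∪_{i=1}^{7} A_i] ≤ Σ_i P[A_i] ≤ 7·p = 7·(11/70) = 11/10.
Numerically: 11/10 ≈ 1.1000.
Is 11/10 < 1? NO.
Since the bound 11/10 is ≥ 1, the union bound is uninformative here; it does NOT by itself certify existence.

7·p = 11/10 ≈ 1.1000; existence NOT certified by the union bound.


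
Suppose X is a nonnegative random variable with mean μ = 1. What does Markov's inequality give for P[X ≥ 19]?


μ = E[X] = 1, a = 19.
Markov: P[X ≥ 19] ≤ μ/a = (1)/19 = 1/19.
Numerically: ≈ 0.053.
(Since a = 19 > μ = 1.000, the bound 1/19 is < 1 and informative.)

P[X ≥ 19] ≤ 1/19 ≈ 0.053.


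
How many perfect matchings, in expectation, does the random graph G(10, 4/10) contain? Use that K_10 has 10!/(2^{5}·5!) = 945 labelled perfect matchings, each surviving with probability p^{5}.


K_10 has 10!/(2^{5}·5!) = 945 labelled perfect matchings.
For each such perfect matching H, let X_H = 1 if all 5 edges of H are present in G. Then P[X_H = 1] = p^{5} = (2/5)^{5} = 32/3125.
Summing the indicators: E[X] = Σ_H E[X_H] = 945 · p^{5} = 945 · 32/3125 = 6048/625.
Numerically: E[X] ≈ 9.68.

E[X] = 945 · (2/5)^{5} = 6048/625 ≈ 9.68.


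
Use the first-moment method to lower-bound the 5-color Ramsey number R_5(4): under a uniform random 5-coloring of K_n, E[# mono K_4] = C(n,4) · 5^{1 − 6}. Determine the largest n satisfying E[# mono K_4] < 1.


We need C(n, 4) · 5^{1 − 6} < 1, i.e. C(n, 4) < 5^{6 − 1} = 3125.
Check values of n near the boundary:
  n = 17: C(17, 4) = 2380; 2380 < 3125? YES
  n = 18: C(18, 4) = 3060; 3060 < 3125? YES
  n = 19: C(19, 4) = 3876; 3876 < 3125? NO
  n = 20: C(20, 4) = 4845; 4845 < 3125? NO
The largest n with C(n, 4) < 3125 is n = 18 (where E[X] = 612/625 ≈ 0.979200). Hence R_5(4) > 18, i.e. R_5(4) ≥ 19.

Largest n = 18; hence R_5(4) > 18.


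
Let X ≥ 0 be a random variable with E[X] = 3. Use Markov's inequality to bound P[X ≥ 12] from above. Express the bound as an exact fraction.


μ = E[X] = 3, a = 12.
Markov: P[X ≥ 12] ≤ μ/a = (3)/12 = 1/4.
Numerically: ≈ 0.25000.
(Since a = 12 > μ = 3.00000, the bound 1/4 is < 1 and informative.)

P[X ≥ 12] ≤ 1/4 ≈ 0.25000.


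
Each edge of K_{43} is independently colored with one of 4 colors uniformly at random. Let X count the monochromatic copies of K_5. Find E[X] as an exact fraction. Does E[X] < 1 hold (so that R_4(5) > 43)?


E[X] = C(43, 5) · 4^{1 − 10} = 962598 · 4^{−9} = 962598/262144.
As a reduced fraction: E[X] = 481299/131072 ≈ 3.672020.
Is E[X] < 1? NO.
Since E[X] ≥ 1, the first-moment bound is inconclusive at n = 43; it does NOT by itself certify R_4(5) > 43.

E[X] = 481299/131072 ≈ 3.672020; E[X] ≥ 1; first-moment method inconclusive here.


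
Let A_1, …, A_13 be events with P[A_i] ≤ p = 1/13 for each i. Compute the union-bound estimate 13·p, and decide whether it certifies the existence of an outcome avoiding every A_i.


Union bound: P[∪_{i=1}^{13} A_i] ≤ Σ_i P[A_i] ≤ 13·p = 13·(1/13) = 1.
Numerically: 1 ≈ 1.00000.
Is 1 < 1? NO.
Since the bound 1 is ≥ 1, the union bound is uninformative here; it does NOT by itself certify existence.

13·p = 1 ≈ 1.00000; existence NOT certified by the union bound.


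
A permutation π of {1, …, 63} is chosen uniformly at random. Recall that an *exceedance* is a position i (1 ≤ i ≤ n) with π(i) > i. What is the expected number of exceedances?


Write X = Σ_{i=1}^{63} X_i, where X_i = 1_{π(i) > i}.
For each fixed i, π(i) is uniform over {1, …, 63} (marginal of a uniform permutation), so P[π(i) > i] = (n − i)/n. Summing: Σ_{i=1}^{63} (n − i)/n = (0 + 1 + … + 62)/63 = 63(63 − 1)/(2·63) = (63 − 1)/2.
Hence E[X] = Σ_{i=1}^{63} (63 − i)/63 = 31 ≈ 31.000000.

E[X] = 31 = 31.000000.


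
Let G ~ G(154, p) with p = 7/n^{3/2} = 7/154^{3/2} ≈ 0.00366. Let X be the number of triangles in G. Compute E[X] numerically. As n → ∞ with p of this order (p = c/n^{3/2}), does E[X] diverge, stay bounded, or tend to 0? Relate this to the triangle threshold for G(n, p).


Number of potential triangles: C(154, 3) = 596904.
Each occurs with probability p³ ≈ (0.00366)³ ≈ 4.91418e-08.
By linearity: E[X] = C(154, 3)·p³ ≈ 596904 · 4.91418e-08 ≈ 0.029.
Since α = 3/2 > 1, p = c/n^{3/2} = o(1/n) is below the triangle threshold p ~ 1/n. Asymptotically E[X] ~ (c³/6)·n^{3(1−α)} = (7³/6)·n^{-1.5} → 0, so by Markov's inequality G has no triangles w.h.p.

E[X] ≈ 0.029; in regime p = Θ(1/n^{3/2}) E[X] tends to 0 (below the triangle threshold p ~ 1/n).


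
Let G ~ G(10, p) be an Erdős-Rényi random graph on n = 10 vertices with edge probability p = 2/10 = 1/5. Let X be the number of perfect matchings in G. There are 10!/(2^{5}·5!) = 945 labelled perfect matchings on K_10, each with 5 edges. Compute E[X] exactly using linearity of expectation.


K_10 has 10!/(2^{5}·5!) = 945 labelled perfect matchings.
For each such perfect matching H, let X_H = 1 if all 5 edges of H are present in G. Then P[X_H = 1] = p^{5} = (1/5)^{5} = 1/3125.
By linearity: E[X] = Σ_H E[X_H] = 945 · p^{5} = 945 · 1/3125 = 189/625.
Numerically: E[X] ≈ 0.3024.

E[X] = 945 · (1/5)^{5} = 189/625 ≈ 0.3024.


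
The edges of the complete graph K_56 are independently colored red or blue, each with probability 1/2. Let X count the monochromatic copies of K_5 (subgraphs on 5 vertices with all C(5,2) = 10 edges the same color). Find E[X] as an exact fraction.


Let X = Σ_S X_S over the C(56, 5) = 3819816 subsets S of size 5, where X_S = 1 if the K_5 on S is monochromatic.
For a fixed S, the K_5 on S has C(5, 2) = 10 edges. P[all 10 edges red] = (1/2)^10, and likewise for blue, so P[monochromatic] = 2·(1/2)^10 = 2^{1 − 10} = 1/512.
By linearity: E[X] = C(56, 5) · 2^{1 − 10} = 3819816 · 1/512 = 477477/64.
Numerically: E[X] ≈ 7460.57812.

E[X] = C(56,5)·2^(1−C(5,2)) = 477477/64 ≈ 7460.57812.


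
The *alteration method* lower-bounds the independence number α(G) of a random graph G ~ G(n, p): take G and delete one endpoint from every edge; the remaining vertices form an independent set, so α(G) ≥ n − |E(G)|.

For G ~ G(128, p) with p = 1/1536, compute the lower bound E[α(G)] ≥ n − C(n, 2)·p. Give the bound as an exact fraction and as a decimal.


E[|E(G)|] = C(128, 2)·p = 8128 · (1/1536) = 127/24.
E[α(G)] ≥ n − E[|E(G)|] = 128 − 127/24 = 2945/24.
Numerically: ≈ 122.708333.
(This is only a lower bound; the true E[α(G)] may be larger.)

E[α(G)] ≥ 2945/24 ≈ 122.708333.


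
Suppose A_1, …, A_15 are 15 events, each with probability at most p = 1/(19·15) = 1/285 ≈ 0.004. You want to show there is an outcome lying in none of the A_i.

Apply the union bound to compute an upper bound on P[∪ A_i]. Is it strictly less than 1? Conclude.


Union bound: P[∪_{i=1}^{15} A_i] ≤ Σ_i P[A_i] ≤ 15·p = 15·(1/285) = 1/19.
Numerically: 1/19 ≈ 0.053.
Is 1/19 < 1? YES.
Since P[∪ A_i] ≤ 1/19 < 1, the complement has P[∩ A_i^c] ≥ 1 − 1/19 = 18/19 > 0, so some outcome avoids every A_i.

15·p = 1/19 ≈ 0.053; existence CERTIFIED by the union bound.


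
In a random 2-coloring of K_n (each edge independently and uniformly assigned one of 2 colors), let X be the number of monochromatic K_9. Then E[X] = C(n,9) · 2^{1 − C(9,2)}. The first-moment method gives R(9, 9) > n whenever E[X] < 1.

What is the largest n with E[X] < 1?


We need C(n, 9) · 2^{1 − 36} < 1, i.e. C(n, 9) < 2^{36 − 1} = 34359738368.
Check values of n near the boundary:
  n = 60: C(60, 9) = 14783142660; 14783142660 < 34359738368? YES
  n = 61: C(61, 9) = 17341763505; 17341763505 < 34359738368? YES
  n = 62: C(62, 9) = 20286591270; 20286591270 < 34359738368? YES
  n = 63: C(63, 9) = 23667689815; 23667689815 < 34359738368? YES
  n = 64: C(64, 9) = 27540584512; 27540584512 < 34359738368? YES
  n = 65: C(65, 9) = 31966749880; 31966749880 < 34359738368? YES
  n = 66: C(66, 9) = 37014131440; 37014131440 < 34359738368? NO
  n = 67: C(67, 9) = 42757703560; 42757703560 < 34359738368? NO
The largest n with C(n, 9) < 34359738368 is n = 65 (where E[X] = 3995843735/4294967296 ≈ 0.930355). Hence R(9, 9) > 65, i.e. R(9, 9) ≥ 66.

Largest n = 65; hence R(9, 9) > 65.
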